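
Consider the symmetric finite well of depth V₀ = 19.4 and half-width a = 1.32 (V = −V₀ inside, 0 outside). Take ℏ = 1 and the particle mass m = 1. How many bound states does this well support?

The dimensionless depth is z₀ = a√(2mV₀)/ℏ = 1.32 × √(38.80) = 8.222.
The even/odd transcendental equations gain one root per π/2 in z₀, giving N = 1 + ⌊2z₀/π⌋ = 1 + ⌊5.234⌋ = 6.

N = 6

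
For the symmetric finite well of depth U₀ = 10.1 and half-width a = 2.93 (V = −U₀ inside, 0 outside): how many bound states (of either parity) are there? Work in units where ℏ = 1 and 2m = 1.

N = 6

The dimensionless depth is z₀ = a√(2mU₀)/ℏ = 2.93 × √(10.10) = 9.312.
The even/odd transcendental equations gain one root per π/2 in z₀, giving N = 1 + ⌊2z₀/π⌋ = 1 + ⌊5.928⌋ = 6.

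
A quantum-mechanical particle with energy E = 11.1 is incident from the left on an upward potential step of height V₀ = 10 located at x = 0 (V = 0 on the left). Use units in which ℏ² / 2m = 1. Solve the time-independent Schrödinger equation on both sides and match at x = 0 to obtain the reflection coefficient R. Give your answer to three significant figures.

R = 0.272

On each side the TISE gives plane waves with k = √(2m(E − V))/ℏ: k₁ = √(2·½·11.1) = 3.332, k₂ = √(2·½·1.1) = 1.049.
Continuity of ψ and ψ′ at the step yields the reflection amplitude r = (k₁ − k₂)/(k₁ + k₂) = 0.5211; thus R = |r|² = 0.2716, T = 0.7284.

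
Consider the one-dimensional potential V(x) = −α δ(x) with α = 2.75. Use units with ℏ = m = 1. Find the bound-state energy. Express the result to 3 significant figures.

E = -3.78

The bound state is ψ(x) = √κ e^{−κ|x|}. The derivative jump ψ'(0⁺) − ψ'(0⁻) = −(2mα/ℏ²)ψ(0) fixes κ = mα/ℏ² = 2.750.
Then E = −ℏ²κ²/(2m) = −mα²/(2ℏ²) = -3.781.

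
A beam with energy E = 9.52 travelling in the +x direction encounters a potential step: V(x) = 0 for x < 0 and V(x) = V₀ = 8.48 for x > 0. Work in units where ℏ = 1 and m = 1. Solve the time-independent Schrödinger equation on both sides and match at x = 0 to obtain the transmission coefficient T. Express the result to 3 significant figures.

T = 0.747

The wavenumbers are k₁ = √(2mE)/ℏ = 4.363 on the left and k₂ = √(2m(E − V₀))/ℏ = 1.442 on the right.
Matching ψ and ψ′ at x = 0 gives r = (k₁ − k₂)/(k₁ + k₂), so R = r² = 0.2532 and T = 1 − R = 0.7468.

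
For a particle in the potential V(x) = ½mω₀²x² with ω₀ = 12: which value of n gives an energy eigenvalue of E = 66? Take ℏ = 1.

n = 5

Invert E_n = (n + ½)ℏω₀: n = E/ℏω₀ − ½ = 5.000, so n = 5.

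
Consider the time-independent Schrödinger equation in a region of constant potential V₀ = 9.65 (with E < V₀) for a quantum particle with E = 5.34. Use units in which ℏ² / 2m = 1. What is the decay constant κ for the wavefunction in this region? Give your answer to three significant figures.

κ = 2.08

Since E < V₀ the TISE in this region is ψ'' = κ²ψ with κ = √(2m(V₀ − E))/ℏ.
κ = √(2 × 0.5 × 4.31) = 2.076.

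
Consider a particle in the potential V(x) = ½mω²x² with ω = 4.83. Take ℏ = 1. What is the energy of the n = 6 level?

The oscillator eigenvalues are E_n = ℏω(n + ½), so E_6 = 4.83 × 6.5 = 31.40.

E = 31.4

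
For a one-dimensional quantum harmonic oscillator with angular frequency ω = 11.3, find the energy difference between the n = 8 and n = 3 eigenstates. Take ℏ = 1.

ΔE = 56.5

E_n = ℏω(n + ½), so ΔE = (8 − 3) ℏω = 5 × 11.3 = 56.50.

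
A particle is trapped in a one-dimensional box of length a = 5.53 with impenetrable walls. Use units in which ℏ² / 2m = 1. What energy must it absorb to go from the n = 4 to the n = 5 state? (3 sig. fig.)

E_n = n²π²ℏ²/(2ma²), so ΔE = (5² − 4²) π²ℏ²/(2ma²).
ΔE = 9 × π² / (2 × 0.5 × 5.53²) = 2.905.

ΔE = 2.90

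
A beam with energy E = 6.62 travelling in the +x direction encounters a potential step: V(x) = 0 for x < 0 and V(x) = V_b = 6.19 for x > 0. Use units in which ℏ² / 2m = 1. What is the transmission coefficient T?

On each side the TISE gives plane waves with k = √(2m(E − V))/ℏ: k₁ = √(2·½·6.62) = 2.573, k₂ = √(2·½·0.43) = 0.6557.
Matching ψ and ψ′ at x = 0 gives r = (k₁ − k₂)/(k₁ + k₂), so R = r² = 0.3526 and T = 1 − R = 0.6474.

T = 0.647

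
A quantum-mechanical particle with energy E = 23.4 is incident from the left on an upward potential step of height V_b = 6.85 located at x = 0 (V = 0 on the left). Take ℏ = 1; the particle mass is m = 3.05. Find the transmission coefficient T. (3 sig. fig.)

T = 0.993

The wavenumbers are k₁ = √(2mE)/ℏ = 11.95 on the left and k₂ = √(2m(E − V_b))/ℏ = 10.05 on the right.
Matching ψ and ψ′ at x = 0 gives r = (k₁ − k₂)/(k₁ + k₂), so R = r² = 0.007460 and T = 1 − R = 0.9925.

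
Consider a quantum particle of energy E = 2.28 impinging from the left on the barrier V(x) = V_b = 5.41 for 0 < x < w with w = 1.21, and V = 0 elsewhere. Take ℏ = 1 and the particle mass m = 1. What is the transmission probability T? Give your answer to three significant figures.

E < V_b: inside the barrier ψ ∝ e^{±κx} with κ = √(2m(V_b − E))/ℏ = 2.502.
κw = 3.027, sinh(κw) = 10.30.
The exact tunnelling result is T⁻¹ = 1 + V_b² sinh²(κw) / [4E(V_b − E)] = 109.7, so T = 0.00911.

T = 0.00911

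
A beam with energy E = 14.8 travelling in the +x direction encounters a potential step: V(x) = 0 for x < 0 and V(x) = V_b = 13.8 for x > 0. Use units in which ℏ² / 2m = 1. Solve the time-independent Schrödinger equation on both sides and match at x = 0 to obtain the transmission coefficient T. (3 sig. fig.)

T = 0.655

The wavenumbers are k₁ = √(2mE)/ℏ = 3.847 on the left and k₂ = √(2m(E − V_b))/ℏ = 1.000 on the right.
Continuity of ψ and ψ′ at the step yields the reflection amplitude r = (k₁ − k₂)/(k₁ + k₂) = 0.5874; thus R = |r|² = 0.3450, T = 0.6550.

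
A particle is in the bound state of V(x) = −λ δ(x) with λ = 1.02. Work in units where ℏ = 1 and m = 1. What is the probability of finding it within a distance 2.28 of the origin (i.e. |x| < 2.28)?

P = 0.990

The normalised bound state is ψ = √κ e^{−κ|x|} with κ = mλ/ℏ² = 1.020.
P(|x| < d) = ∫_{−d}^{d} κ e^{−2κ|x|} dx = 1 − e^{−2κd} = 1 − e^{−4.651} = 0.9904.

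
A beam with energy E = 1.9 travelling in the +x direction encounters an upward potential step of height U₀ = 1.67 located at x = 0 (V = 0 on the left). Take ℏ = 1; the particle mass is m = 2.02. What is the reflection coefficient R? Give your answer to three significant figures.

R = 0.234

The wavenumbers are k₁ = √(2mE)/ℏ = 2.771 on the left and k₂ = √(2m(E − U₀))/ℏ = 0.9640 on the right.
Matching ψ and ψ′ at x = 0 gives r = (k₁ − k₂)/(k₁ + k₂), so R = r² = 0.2340 and T = 1 − R = 0.7660.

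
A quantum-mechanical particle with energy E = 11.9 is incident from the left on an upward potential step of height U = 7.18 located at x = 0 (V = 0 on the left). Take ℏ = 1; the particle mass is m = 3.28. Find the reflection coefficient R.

R = 0.0516

The wavenumbers are k₁ = √(2mE)/ℏ = 8.835 on the left and k₂ = √(2m(E − U))/ℏ = 5.564 on the right.
Continuity of ψ and ψ′ at the step yields the reflection amplitude r = (k₁ − k₂)/(k₁ + k₂) = 0.2272; thus R = |r|² = 0.05160, T = 0.9484.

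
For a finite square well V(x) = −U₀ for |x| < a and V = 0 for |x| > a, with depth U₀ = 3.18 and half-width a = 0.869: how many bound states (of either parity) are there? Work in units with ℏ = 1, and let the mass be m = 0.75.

Define the well-strength parameter z₀ = (a/ℏ)√(2mU₀) = 0.869 × √(2·0.75·3.18) = 1.898.
The even/odd transcendental equations gain one root per π/2 in z₀, giving N = 1 + ⌊2z₀/π⌋ = 1 + ⌊1.208⌋ = 2.

N = 2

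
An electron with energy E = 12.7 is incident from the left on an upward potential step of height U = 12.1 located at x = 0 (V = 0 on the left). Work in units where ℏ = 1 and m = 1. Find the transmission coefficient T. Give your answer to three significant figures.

T = 0.587

On each side the TISE gives plane waves with k = √(2m(E − V))/ℏ: k₁ = √(2·1·12.7) = 5.040, k₂ = √(2·1·0.6) = 1.095.
Matching ψ and ψ′ at x = 0 gives r = (k₁ − k₂)/(k₁ + k₂), so R = r² = 0.4133 and T = 1 − R = 0.5867.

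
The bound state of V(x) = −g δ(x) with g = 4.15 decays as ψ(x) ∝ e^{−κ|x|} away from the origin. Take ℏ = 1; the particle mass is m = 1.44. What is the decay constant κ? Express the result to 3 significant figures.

κ = 5.98

Integrating the TISE across x = 0 gives the cusp condition ψ'(0⁺) − ψ'(0⁻) = −(2mg/ℏ²)ψ(0).
With ψ ∝ e^{−κ|x|} this yields −2κ = −2mg/ℏ², so κ = mg/ℏ² = 5.976.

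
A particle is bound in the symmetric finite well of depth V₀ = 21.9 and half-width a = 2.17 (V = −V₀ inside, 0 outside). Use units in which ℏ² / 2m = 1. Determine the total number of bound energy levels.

N = 7

The dimensionless depth is z₀ = a√(2mV₀)/ℏ = 2.17 × √(21.90) = 10.16.
A new bound state (alternating even/odd) appears each time z₀ passes a multiple of π/2, so N = ⌊2z₀/π⌋ + 1 = ⌊6.465⌋ + 1 = 7.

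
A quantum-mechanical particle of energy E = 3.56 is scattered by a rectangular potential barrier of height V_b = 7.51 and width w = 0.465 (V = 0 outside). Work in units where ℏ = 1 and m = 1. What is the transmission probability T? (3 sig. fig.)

Since E < V_b the interior solution is evanescent with decay constant κ = √(2m(V_b − E))/ℏ = 2.811.
κw = 1.307, sinh(κw) = 1.712.
Matching ψ, ψ′ at both faces gives T = [1 + V_b² sinh²(κw) / (4E(V_b − E))]⁻¹ = 1/3.939 = 0.254.

T = 0.254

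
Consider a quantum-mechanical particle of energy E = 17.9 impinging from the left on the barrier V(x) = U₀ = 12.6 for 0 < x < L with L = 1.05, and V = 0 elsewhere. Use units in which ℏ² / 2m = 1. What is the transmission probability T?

T = 0.845

Above the barrier the interior wavenumber is k₂ = √(2m(E − U₀))/ℏ = 2.302, giving phase k₂L = 2.417.
Matching at both interfaces gives T⁻¹ = 1 + U₀² sin²(k₂L) / [4E(E − U₀)] = 1.184, hence T = 0.845.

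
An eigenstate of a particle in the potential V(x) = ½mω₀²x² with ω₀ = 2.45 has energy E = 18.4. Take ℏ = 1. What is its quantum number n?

n = 7

Invert E_n = (n + ½)ℏω₀: n = E/ℏω₀ − ½ = 7.010, so n = 7.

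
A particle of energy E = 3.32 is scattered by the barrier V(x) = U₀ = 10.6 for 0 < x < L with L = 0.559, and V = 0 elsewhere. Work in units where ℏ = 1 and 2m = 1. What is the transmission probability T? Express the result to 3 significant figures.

Since E < U₀ the interior solution is evanescent with decay constant κ = √(2m(U₀ − E))/ℏ = 2.698.
κL = 1.508, sinh(κL) = 2.149.
The exact tunnelling result is T⁻¹ = 1 + U₀² sinh²(κL) / [4E(U₀ − E)] = 6.366, so T = 0.157.

T = 0.157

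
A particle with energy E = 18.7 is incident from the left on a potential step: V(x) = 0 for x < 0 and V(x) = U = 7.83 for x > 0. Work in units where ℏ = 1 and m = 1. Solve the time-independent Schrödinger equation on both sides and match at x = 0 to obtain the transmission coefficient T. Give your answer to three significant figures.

The wavenumbers are k₁ = √(2mE)/ℏ = 6.116 on the left and k₂ = √(2m(E − U))/ℏ = 4.663 on the right.
Continuity of ψ and ψ′ at the step yields the reflection amplitude r = (k₁ − k₂)/(k₁ + k₂) = 0.1348; thus R = |r|² = 0.01817, T = 0.9818.

T = 0.982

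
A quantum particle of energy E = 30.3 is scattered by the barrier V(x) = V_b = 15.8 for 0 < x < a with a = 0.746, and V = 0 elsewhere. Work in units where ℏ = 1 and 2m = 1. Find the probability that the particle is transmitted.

Above the barrier the interior wavenumber is k₂ = √(2m(E − V_b))/ℏ = 3.808, giving phase k₂a = 2.841.
Matching at both interfaces gives T⁻¹ = 1 + V_b² sin²(k₂a) / [4E(E − V_b)] = 1.012, hence T = 0.988.

T = 0.988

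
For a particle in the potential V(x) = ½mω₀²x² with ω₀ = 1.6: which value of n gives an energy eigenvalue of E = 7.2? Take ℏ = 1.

n = 4

E_n = ℏω₀(n + ½) ⇒ n = E/(ℏω₀) − ½ = 7.2/1.6 − 0.5 = 4.000 → n = 4.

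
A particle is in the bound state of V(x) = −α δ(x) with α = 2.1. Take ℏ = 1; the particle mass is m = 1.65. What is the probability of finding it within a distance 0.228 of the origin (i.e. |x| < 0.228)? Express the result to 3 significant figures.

The normalised bound state is ψ = √κ e^{−κ|x|} with κ = mα/ℏ² = 3.465.
P(|x| < d) = ∫_{−d}^{d} κ e^{−2κ|x|} dx = 1 − e^{−2κd} = 1 − e^{−1.580} = 0.7940.

P = 0.794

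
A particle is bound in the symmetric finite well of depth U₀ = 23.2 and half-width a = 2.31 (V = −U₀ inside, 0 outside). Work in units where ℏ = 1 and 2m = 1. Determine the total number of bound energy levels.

N = 8

The dimensionless depth is z₀ = a√(2mU₀)/ℏ = 2.31 × √(23.20) = 11.13.
A new bound state (alternating even/odd) appears each time z₀ passes a multiple of π/2, so N = ⌊2z₀/π⌋ + 1 = ⌊7.083⌋ + 1 = 8.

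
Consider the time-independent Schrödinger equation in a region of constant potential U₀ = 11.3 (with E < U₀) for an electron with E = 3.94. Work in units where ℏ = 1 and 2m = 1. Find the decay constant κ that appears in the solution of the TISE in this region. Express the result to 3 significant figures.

Since E < U₀ the TISE in this region is ψ'' = κ²ψ with κ = √(2m(U₀ − E))/ℏ.
κ = √(2 × 0.5 × 7.36) = 2.713.

κ = 2.71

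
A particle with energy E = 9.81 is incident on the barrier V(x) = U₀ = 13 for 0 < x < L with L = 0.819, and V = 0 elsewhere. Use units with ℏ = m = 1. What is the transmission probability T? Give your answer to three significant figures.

Since E < U₀ the interior solution is evanescent with decay constant κ = √(2m(U₀ − E))/ℏ = 2.526.
κL = 2.069, sinh(κL) = 3.894.
Matching ψ, ψ′ at both faces gives T = [1 + U₀² sinh²(κL) / (4E(U₀ − E))]⁻¹ = 1/21.47 = 0.0466.

T = 0.0466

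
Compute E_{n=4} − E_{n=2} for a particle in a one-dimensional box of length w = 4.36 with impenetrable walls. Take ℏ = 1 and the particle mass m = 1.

ΔE = 3.12

E_n = n²π²ℏ²/(2mw²), so ΔE = (4² − 2²) π²ℏ²/(2mw²).
ΔE = 12 × π² / (2 × 1 × 4.36²) = 3.115.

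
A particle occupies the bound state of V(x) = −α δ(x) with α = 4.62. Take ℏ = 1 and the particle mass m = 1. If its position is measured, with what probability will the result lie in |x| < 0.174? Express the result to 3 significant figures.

The normalised bound state is ψ = √κ e^{−κ|x|} with κ = mα/ℏ² = 4.620.
P(|x| < d) = ∫_{−d}^{d} κ e^{−2κ|x|} dx = 1 − e^{−2κd} = 1 − e^{−1.608} = 0.7997.

P = 0.800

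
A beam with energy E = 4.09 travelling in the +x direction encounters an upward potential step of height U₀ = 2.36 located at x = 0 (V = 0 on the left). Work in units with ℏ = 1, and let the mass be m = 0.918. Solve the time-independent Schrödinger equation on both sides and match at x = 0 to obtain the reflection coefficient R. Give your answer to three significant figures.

R = 0.0449

The wavenumbers are k₁ = √(2mE)/ℏ = 2.740 on the left and k₂ = √(2m(E − U₀))/ℏ = 1.782 on the right.
Continuity of ψ and ψ′ at the step yields the reflection amplitude r = (k₁ − k₂)/(k₁ + k₂) = 0.2118; thus R = |r|² = 0.04488, T = 0.9551.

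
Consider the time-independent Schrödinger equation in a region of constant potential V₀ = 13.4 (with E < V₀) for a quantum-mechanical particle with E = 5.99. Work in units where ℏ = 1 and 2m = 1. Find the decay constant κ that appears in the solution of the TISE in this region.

Since E < V₀ the TISE in this region is ψ'' = κ²ψ with κ = √(2m(V₀ − E))/ℏ.
κ = √(2 × 0.5 × 7.41) = 2.722.

κ = 2.72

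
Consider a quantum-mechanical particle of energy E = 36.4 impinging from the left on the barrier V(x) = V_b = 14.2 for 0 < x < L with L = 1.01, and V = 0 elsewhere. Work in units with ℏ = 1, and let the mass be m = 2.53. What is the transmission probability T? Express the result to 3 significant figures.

T = 0.946

Above the barrier the interior wavenumber is k₂ = √(2m(E − V_b))/ℏ = 10.60, giving phase k₂L = 10.70.
T = [1 + V_b² sin²(k₂L) / (4E(E − V_b))]⁻¹ = 1/1.057 = 0.946.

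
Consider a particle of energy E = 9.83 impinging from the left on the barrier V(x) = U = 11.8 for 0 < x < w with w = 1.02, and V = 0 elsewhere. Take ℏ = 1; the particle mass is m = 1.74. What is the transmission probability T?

T = 0.0106

Since E < U the interior solution is evanescent with decay constant κ = √(2m(U − E))/ℏ = 2.618.
κw = 2.671, sinh(κw) = 7.190.
The exact tunnelling result is T⁻¹ = 1 + U² sinh²(κw) / [4E(U − E)] = 93.94, so T = 0.0106.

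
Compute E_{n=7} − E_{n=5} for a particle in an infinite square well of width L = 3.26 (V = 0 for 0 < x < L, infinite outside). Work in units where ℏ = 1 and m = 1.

E_n = n²π²ℏ²/(2mL²), so ΔE = (7² − 5²) π²ℏ²/(2mL²).
ΔE = 24 × π² / (2 × 1 × 3.26²) = 11.14.

ΔE = 11.1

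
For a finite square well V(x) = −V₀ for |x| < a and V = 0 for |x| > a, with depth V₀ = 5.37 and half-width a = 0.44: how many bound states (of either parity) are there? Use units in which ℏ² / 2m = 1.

N = 1

Define the well-strength parameter z₀ = (a/ℏ)√(2mV₀) = 0.44 × √(2·0.5·5.37) = 1.020.
A new bound state (alternating even/odd) appears each time z₀ passes a multiple of π/2, so N = ⌊2z₀/π⌋ + 1 = ⌊0.6491⌋ + 1 = 1.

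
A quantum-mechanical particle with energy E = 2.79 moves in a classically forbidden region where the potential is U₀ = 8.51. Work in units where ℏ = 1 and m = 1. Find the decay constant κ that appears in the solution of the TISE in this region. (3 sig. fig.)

κ = 3.38

Since E < U₀ the TISE in this region is ψ'' = κ²ψ with κ = √(2m(U₀ − E))/ℏ.
κ = √(2 × 1 × 5.72) = 3.382.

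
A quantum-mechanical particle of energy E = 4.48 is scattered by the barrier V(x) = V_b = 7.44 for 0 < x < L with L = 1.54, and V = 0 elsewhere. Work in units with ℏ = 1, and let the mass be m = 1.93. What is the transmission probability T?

T = 0.000115

Since E < V_b the interior solution is evanescent with decay constant κ = √(2m(V_b − E))/ℏ = 3.380.
κL = 5.205, sinh(κL) = 91.13.
The exact tunnelling result is T⁻¹ = 1 + V_b² sinh²(κL) / [4E(V_b − E)] = 8668, so T = 0.000115.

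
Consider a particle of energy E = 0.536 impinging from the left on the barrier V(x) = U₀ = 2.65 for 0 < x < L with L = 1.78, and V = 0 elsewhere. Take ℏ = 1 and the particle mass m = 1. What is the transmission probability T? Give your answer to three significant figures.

E < U₀: inside the barrier ψ ∝ e^{±κx} with κ = √(2m(U₀ − E))/ℏ = 2.056.
κL = 3.660, sinh(κL) = 19.42.
Matching ψ, ψ′ at both faces gives T = [1 + U₀² sinh²(κL) / (4E(U₀ − E))]⁻¹ = 1/585.3 = 0.00171.

T = 0.00171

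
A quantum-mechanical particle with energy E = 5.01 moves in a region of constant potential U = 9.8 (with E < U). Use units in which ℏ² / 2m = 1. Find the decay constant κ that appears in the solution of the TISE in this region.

κ = 2.19

Since E < U the TISE in this region is ψ'' = κ²ψ with κ = √(2m(U − E))/ℏ.
κ = √(2 × 0.5 × 4.79) = 2.189.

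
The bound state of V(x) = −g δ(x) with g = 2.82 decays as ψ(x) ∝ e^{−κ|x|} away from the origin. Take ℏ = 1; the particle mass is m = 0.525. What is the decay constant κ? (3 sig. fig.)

Integrating the TISE across x = 0 gives the cusp condition ψ'(0⁺) − ψ'(0⁻) = −(2mg/ℏ²)ψ(0).
With ψ ∝ e^{−κ|x|} this yields −2κ = −2mg/ℏ², so κ = mg/ℏ² = 1.481.

κ = 1.48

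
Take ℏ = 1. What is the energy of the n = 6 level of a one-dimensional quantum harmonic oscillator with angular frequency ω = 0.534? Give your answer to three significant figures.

E = 3.47

The oscillator eigenvalues are E_n = ℏω(n + ½), so E_6 = 0.534 × 6.5 = 3.471.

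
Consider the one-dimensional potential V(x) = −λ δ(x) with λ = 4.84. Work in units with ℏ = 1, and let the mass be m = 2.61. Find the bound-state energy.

For x ≠ 0 the bound state is ψ ∝ e^{−κ|x|}; integrating the TISE across the delta gives the cusp condition 2κ = 2mλ/ℏ², so κ = 12.63.
Then E = −ℏ²κ²/(2m) = −mλ²/(2ℏ²) = -30.57.

E = -30.6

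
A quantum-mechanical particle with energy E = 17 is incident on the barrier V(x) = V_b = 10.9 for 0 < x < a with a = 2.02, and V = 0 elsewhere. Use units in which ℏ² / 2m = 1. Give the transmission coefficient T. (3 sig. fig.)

Above the barrier the interior wavenumber is k₂ = √(2m(E − V_b))/ℏ = 2.470, giving phase k₂a = 4.989.
Matching at both interfaces gives T⁻¹ = 1 + V_b² sin²(k₂a) / [4E(E − V_b)] = 1.265, hence T = 0.790.

T = 0.790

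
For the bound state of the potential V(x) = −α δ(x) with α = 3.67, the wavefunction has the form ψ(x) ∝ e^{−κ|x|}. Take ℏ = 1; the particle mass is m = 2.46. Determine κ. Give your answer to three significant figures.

κ = 9.03

Integrating the TISE across x = 0 gives the cusp condition ψ'(0⁺) − ψ'(0⁻) = −(2mα/ℏ²)ψ(0).
With ψ ∝ e^{−κ|x|} this yields −2κ = −2mα/ℏ², so κ = mα/ℏ² = 9.028.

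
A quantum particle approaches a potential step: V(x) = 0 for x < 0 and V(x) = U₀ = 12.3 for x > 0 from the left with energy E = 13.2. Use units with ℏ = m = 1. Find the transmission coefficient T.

The wavenumbers are k₁ = √(2mE)/ℏ = 5.138 on the left and k₂ = √(2m(E − U₀))/ℏ = 1.342 on the right.
Matching ψ and ψ′ at x = 0 gives r = (k₁ − k₂)/(k₁ + k₂), so R = r² = 0.3433 and T = 1 − R = 0.6567.

T = 0.657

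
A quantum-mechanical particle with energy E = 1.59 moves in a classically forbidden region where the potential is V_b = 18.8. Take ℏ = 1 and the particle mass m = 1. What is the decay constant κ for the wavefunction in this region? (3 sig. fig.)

Since E < V_b the TISE in this region is ψ'' = κ²ψ with κ = √(2m(V_b − E))/ℏ.
κ = √(2 × 1 × 17.21) = 5.867.

κ = 5.87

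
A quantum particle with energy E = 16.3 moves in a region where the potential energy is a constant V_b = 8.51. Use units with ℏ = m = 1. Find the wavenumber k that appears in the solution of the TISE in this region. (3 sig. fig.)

k = 3.95

With E > V_b the solution is oscillatory, ψ ∝ e^{±ikx} with k = √(2m(E − V_b))/ℏ.
k = √(2 × 1 × 7.79) = 3.947.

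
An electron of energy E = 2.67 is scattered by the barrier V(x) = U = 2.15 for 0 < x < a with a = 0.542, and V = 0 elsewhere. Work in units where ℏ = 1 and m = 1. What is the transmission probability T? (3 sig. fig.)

Above the barrier the interior wavenumber is k₂ = √(2m(E − U))/ℏ = 1.020, giving phase k₂a = 0.5527.
Matching at both interfaces gives T⁻¹ = 1 + U² sin²(k₂a) / [4E(E − U)] = 1.229, hence T = 0.813.

T = 0.813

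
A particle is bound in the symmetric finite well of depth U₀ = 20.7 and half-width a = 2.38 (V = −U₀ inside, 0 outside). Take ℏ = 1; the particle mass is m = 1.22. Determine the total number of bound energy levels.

The dimensionless depth is z₀ = a√(2mU₀)/ℏ = 2.38 × √(50.51) = 16.91.
The even/odd transcendental equations gain one root per π/2 in z₀, giving N = 1 + ⌊2z₀/π⌋ = 1 + ⌊10.77⌋ = 11.

N = 11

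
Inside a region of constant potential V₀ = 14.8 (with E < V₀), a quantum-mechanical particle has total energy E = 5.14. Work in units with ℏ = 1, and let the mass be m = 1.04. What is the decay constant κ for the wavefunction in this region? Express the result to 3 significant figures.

Since E < V₀ the TISE in this region is ψ'' = κ²ψ with κ = √(2m(V₀ − E))/ℏ.
κ = √(2 × 1.04 × 9.66) = 4.482.

κ = 4.48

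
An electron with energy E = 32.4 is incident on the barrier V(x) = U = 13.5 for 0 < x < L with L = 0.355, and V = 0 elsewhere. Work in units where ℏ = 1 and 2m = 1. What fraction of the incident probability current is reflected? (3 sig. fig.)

R = 0.0692

E > U: inside the barrier k₂ = √(2m(E − U))/ℏ = 4.347, k₂L = 1.543.
Matching at both interfaces gives T⁻¹ = 1 + U² sin²(k₂L) / [4E(E − U)] = 1.074, hence T = 0.931.
R = 1 − T = 0.0692.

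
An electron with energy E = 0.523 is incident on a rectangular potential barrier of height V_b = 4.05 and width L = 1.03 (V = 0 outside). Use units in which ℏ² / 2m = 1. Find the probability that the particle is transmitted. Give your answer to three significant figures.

T = 0.0377

E < V_b: inside the barrier ψ ∝ e^{±κx} with κ = √(2m(V_b − E))/ℏ = 1.878.
κL = 1.934, sinh(κL) = 3.388.
The exact tunnelling result is T⁻¹ = 1 + V_b² sinh²(κL) / [4E(V_b − E)] = 26.51, so T = 0.0377.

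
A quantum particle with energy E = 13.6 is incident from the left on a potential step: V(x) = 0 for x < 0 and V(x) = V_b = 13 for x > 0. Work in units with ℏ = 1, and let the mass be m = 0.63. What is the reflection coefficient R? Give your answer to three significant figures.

R = 0.426

On each side the TISE gives plane waves with k = √(2m(E − V))/ℏ: k₁ = √(2·0.63·13.6) = 4.140, k₂ = √(2·0.63·0.6) = 0.8695.
Continuity of ψ and ψ′ at the step yields the reflection amplitude r = (k₁ − k₂)/(k₁ + k₂) = 0.6528; thus R = |r|² = 0.4262, T = 0.5738.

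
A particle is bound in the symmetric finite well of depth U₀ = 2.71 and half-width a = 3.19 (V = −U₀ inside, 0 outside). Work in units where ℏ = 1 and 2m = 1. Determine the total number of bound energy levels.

N = 4

The dimensionless depth is z₀ = a√(2mU₀)/ℏ = 3.19 × √(2.710) = 5.251.
The even/odd transcendental equations gain one root per π/2 in z₀, giving N = 1 + ⌊2z₀/π⌋ = 1 + ⌊3.343⌋ = 4.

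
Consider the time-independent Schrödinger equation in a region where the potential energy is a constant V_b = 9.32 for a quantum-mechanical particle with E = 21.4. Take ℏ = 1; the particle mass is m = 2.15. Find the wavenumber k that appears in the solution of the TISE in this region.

k = 7.21

With E > V_b the solution is oscillatory, ψ ∝ e^{±ikx} with k = √(2m(E − V_b))/ℏ.
k = √(2 × 2.15 × 12.08) = 7.207.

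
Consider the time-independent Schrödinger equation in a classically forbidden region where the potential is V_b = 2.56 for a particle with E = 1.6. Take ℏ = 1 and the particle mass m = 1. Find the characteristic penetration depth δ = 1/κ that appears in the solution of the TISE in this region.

δ = 0.722

Since E < V_b the TISE in this region is ψ'' = κ²ψ with κ = √(2m(V_b − E))/ℏ.
κ = √(2 × 1 × 0.96) = 1.386. The penetration depth is δ = 1/κ = 0.722.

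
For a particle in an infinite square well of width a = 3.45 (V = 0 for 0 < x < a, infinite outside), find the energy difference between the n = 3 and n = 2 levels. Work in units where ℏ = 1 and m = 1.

ΔE = 2.07

E_n = n²π²ℏ²/(2ma²), so ΔE = (3² − 2²) π²ℏ²/(2ma²).
ΔE = 5 × π² / (2 × 1 × 3.45²) = 2.073.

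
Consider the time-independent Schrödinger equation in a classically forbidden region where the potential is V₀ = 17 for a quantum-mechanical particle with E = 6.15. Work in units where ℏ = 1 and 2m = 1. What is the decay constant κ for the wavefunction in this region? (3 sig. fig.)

κ = 3.29

Since E < V₀ the TISE in this region is ψ'' = κ²ψ with κ = √(2m(V₀ − E))/ℏ.
κ = √(2 × 0.5 × 10.85) = 3.294.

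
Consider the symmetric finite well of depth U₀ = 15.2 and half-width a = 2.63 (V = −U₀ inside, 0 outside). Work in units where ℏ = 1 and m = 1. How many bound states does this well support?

N = 10

Define the well-strength parameter z₀ = (a/ℏ)√(2mU₀) = 2.63 × √(2·1·15.2) = 14.50.
The even/odd transcendental equations gain one root per π/2 in z₀, giving N = 1 + ⌊2z₀/π⌋ = 1 + ⌊9.232⌋ = 10.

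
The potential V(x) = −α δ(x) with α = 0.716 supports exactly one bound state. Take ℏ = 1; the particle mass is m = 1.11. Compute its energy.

For x ≠ 0 the bound state is ψ ∝ e^{−κ|x|}; integrating the TISE across the delta gives the cusp condition 2κ = 2mα/ℏ², so κ = 0.7948.
Then E = −ℏ²κ²/(2m) = −mα²/(2ℏ²) = -0.2845.

E = -0.285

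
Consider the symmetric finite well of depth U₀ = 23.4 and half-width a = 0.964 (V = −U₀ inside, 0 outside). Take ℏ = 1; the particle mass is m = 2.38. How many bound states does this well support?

N = 7

Define the well-strength parameter z₀ = (a/ℏ)√(2mU₀) = 0.964 × √(2·2.38·23.4) = 10.17.
A new bound state (alternating even/odd) appears each time z₀ passes a multiple of π/2, so N = ⌊2z₀/π⌋ + 1 = ⌊6.477⌋ + 1 = 7.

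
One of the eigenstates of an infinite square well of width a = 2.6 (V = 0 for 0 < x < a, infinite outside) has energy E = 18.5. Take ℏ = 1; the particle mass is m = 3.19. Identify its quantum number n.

n = 9

For an infinite well E_n = n²π²ℏ²/(2ma²), so n = (a/πℏ)√(2mE).
n = (2.6/π) × √(2 × 3.19 × 18.5) = 8.991 → n = 9.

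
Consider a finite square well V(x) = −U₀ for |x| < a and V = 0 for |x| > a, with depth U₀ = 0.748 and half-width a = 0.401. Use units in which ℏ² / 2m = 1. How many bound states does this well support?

The dimensionless depth is z₀ = a√(2mU₀)/ℏ = 0.401 × √(0.7480) = 0.3468.
A new bound state (alternating even/odd) appears each time z₀ passes a multiple of π/2, so N = ⌊2z₀/π⌋ + 1 = ⌊0.2208⌋ + 1 = 1.

N = 1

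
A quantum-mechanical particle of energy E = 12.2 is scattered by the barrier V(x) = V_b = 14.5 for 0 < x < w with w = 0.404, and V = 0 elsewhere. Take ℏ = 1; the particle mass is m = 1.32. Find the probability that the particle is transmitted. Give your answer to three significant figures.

T = 0.281

Since E < V_b the interior solution is evanescent with decay constant κ = √(2m(V_b − E))/ℏ = 2.464.
κw = 0.9955, sinh(κw) = 1.168.
The exact tunnelling result is T⁻¹ = 1 + V_b² sinh²(κw) / [4E(V_b − E)] = 3.557, so T = 0.281.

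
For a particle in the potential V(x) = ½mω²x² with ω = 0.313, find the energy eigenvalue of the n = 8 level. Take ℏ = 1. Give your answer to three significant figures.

E = 2.66

Using E_n = (n + ½)ℏω: E_8 = 8.5 × 0.313 = 2.661.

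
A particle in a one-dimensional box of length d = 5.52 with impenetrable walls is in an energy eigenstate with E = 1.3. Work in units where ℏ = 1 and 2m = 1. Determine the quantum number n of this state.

From E_n = n²π²ℏ²/(2md²) invert to n = √(2md²E)/(πℏ).
n = (5.52/π) × √(2 × 0.5 × 1.3) = 2.003 → n = 2.

n = 2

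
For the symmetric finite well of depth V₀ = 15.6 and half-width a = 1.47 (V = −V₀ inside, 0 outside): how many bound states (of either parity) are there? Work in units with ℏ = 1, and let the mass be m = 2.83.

N = 9

The dimensionless depth is z₀ = a√(2mV₀)/ℏ = 1.47 × √(88.30) = 13.81.
A new bound state (alternating even/odd) appears each time z₀ passes a multiple of π/2, so N = ⌊2z₀/π⌋ + 1 = ⌊8.794⌋ + 1 = 9.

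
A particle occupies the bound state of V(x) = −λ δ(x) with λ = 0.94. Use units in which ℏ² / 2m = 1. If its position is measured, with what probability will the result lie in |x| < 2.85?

The normalised bound state is ψ = √κ e^{−κ|x|} with κ = mλ/ℏ² = 0.4700.
P(|x| < d) = ∫_{−d}^{d} κ e^{−2κ|x|} dx = 1 − e^{−2κd} = 1 − e^{−2.679} = 0.9314.

P = 0.931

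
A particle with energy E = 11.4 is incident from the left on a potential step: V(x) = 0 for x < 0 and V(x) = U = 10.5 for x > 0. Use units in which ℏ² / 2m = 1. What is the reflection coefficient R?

On each side the TISE gives plane waves with k = √(2m(E − V))/ℏ: k₁ = √(2·½·11.4) = 3.376, k₂ = √(2·½·0.9) = 0.9487.
Matching ψ and ψ′ at x = 0 gives r = (k₁ − k₂)/(k₁ + k₂), so R = r² = 0.3151 and T = 1 − R = 0.6849.

R = 0.315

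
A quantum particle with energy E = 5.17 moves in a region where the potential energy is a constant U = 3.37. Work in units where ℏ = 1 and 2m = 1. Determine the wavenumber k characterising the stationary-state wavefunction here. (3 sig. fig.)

k = 1.34

With E > U the solution is oscillatory, ψ ∝ e^{±ikx} with k = √(2m(E − U))/ℏ.
k = √(2 × 0.5 × 1.8) = 1.342.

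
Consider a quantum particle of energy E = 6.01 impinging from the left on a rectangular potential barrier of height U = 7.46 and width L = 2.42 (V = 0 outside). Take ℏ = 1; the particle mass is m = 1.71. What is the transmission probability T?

T = 0.0000522

E < U: inside the barrier ψ ∝ e^{±κx} with κ = √(2m(U − E))/ℏ = 2.227.
κL = 5.389, sinh(κL) = 109.5.
Matching ψ, ψ′ at both faces gives T = [1 + U² sinh²(κL) / (4E(U − E))]⁻¹ = 1/19140 = 0.0000522.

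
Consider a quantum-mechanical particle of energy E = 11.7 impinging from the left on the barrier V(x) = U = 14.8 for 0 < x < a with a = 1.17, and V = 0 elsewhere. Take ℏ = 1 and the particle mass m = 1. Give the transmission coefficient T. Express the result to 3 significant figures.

T = 0.00780

Since E < U the interior solution is evanescent with decay constant κ = √(2m(U − E))/ℏ = 2.490.
κa = 2.913, sinh(κa) = 9.181.
The exact tunnelling result is T⁻¹ = 1 + U² sinh²(κa) / [4E(U − E)] = 128.3, so T = 0.00780.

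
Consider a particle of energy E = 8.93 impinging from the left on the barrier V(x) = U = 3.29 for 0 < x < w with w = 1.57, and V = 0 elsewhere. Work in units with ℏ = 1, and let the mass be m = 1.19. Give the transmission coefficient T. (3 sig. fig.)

T = 0.986

Above the barrier the interior wavenumber is k₂ = √(2m(E − U))/ℏ = 3.664, giving phase k₂w = 5.752.
T = [1 + U² sin²(k₂w) / (4E(E − U))]⁻¹ = 1/1.014 = 0.986.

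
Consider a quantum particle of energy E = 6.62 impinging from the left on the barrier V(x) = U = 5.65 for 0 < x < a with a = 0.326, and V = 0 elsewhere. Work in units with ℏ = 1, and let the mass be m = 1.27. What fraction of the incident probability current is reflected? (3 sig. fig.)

E > U: inside the barrier k₂ = √(2m(E − U))/ℏ = 1.570, k₂a = 0.5117.
T = [1 + U² sin²(k₂a) / (4E(E − U))]⁻¹ = 1/1.298 = 0.770.
R = 1 − T = 0.230.

R = 0.230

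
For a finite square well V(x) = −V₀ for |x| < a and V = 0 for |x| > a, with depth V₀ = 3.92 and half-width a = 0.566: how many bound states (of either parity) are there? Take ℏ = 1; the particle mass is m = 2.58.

N = 2

Define the well-strength parameter z₀ = (a/ℏ)√(2mV₀) = 0.566 × √(2·2.58·3.92) = 2.546.
The even/odd transcendental equations gain one root per π/2 in z₀, giving N = 1 + ⌊2z₀/π⌋ = 1 + ⌊1.621⌋ = 2.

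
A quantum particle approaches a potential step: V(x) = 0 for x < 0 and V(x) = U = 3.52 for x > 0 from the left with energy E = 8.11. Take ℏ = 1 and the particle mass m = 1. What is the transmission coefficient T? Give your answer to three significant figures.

On each side the TISE gives plane waves with k = √(2m(E − V))/ℏ: k₁ = √(2·1·8.11) = 4.027, k₂ = √(2·1·4.59) = 3.030.
Matching ψ and ψ′ at x = 0 gives r = (k₁ − k₂)/(k₁ + k₂), so R = r² = 0.01998 and T = 1 − R = 0.9800.

T = 0.980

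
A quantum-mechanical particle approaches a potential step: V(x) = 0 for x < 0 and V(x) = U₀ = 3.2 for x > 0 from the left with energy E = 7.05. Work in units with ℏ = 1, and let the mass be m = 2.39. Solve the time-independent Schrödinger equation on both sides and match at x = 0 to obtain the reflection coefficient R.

On each side the TISE gives plane waves with k = √(2m(E − V))/ℏ: k₁ = √(2·2.39·7.05) = 5.805, k₂ = √(2·2.39·3.85) = 4.290.
Matching ψ and ψ′ at x = 0 gives r = (k₁ − k₂)/(k₁ + k₂), so R = r² = 0.02253 and T = 1 − R = 0.9775.

R = 0.0225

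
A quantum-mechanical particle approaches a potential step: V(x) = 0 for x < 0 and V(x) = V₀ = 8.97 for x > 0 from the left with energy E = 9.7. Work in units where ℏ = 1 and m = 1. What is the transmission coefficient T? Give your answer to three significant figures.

T = 0.676

On each side the TISE gives plane waves with k = √(2m(E − V))/ℏ: k₁ = √(2·1·9.7) = 4.405, k₂ = √(2·1·0.73) = 1.208.
Matching ψ and ψ′ at x = 0 gives r = (k₁ − k₂)/(k₁ + k₂), so R = r² = 0.3243 and T = 1 − R = 0.6757.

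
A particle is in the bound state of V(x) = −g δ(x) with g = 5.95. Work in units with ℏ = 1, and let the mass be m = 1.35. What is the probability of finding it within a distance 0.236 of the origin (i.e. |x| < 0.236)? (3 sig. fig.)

The normalised bound state is ψ = √κ e^{−κ|x|} with κ = mg/ℏ² = 8.033.
P(|x| < d) = ∫_{−d}^{d} κ e^{−2κ|x|} dx = 1 − e^{−2κd} = 1 − e^{−3.791} = 0.9774.

P = 0.977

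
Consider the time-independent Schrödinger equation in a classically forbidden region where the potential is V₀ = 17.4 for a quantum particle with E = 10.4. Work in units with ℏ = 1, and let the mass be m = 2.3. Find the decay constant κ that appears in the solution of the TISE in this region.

κ = 5.67

Since E < V₀ the TISE in this region is ψ'' = κ²ψ with κ = √(2m(V₀ − E))/ℏ.
κ = √(2 × 2.3 × 7) = 5.675.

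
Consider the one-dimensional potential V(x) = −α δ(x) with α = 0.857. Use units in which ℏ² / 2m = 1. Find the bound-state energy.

E = -0.184

The bound state is ψ(x) = √κ e^{−κ|x|}. The derivative jump ψ'(0⁺) − ψ'(0⁻) = −(2mα/ℏ²)ψ(0) fixes κ = mα/ℏ² = 0.4285.
Then E = −ℏ²κ²/(2m) = −mα²/(2ℏ²) = -0.1836.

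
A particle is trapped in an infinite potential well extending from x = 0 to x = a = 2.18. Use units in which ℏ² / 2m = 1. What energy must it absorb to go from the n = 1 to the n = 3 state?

E_n = n²π²ℏ²/(2ma²), so ΔE = (3² − 1²) π²ℏ²/(2ma²).
ΔE = 8 × π² / (2 × 0.5 × 2.18²) = 16.61.

ΔE = 16.6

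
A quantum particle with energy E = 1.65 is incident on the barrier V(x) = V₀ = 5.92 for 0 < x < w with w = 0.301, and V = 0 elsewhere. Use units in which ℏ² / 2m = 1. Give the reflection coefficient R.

R = 0.353

E < V₀: inside the barrier ψ ∝ e^{±κx} with κ = √(2m(V₀ − E))/ℏ = 2.066.
κw = 0.6220, sinh(κw) = 0.6629.
The exact tunnelling result is T⁻¹ = 1 + V₀² sinh²(κw) / [4E(V₀ − E)] = 1.546, so T = 0.647.
R = 1 − T = 0.353.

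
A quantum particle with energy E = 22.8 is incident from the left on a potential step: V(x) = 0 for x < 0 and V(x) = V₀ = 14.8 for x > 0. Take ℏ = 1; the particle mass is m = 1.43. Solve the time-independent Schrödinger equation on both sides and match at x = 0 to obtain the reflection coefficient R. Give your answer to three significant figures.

On each side the TISE gives plane waves with k = √(2m(E − V))/ℏ: k₁ = √(2·1.43·22.8) = 8.075, k₂ = √(2·1.43·8) = 4.783.
Continuity of ψ and ψ′ at the step yields the reflection amplitude r = (k₁ − k₂)/(k₁ + k₂) = 0.2560; thus R = |r|² = 0.06554, T = 0.9345.

R = 0.0655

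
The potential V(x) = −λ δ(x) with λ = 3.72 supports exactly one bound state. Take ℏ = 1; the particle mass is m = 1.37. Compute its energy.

For x ≠ 0 the bound state is ψ ∝ e^{−κ|x|}; integrating the TISE across the delta gives the cusp condition 2κ = 2mλ/ℏ², so κ = 5.096.
Then E = −ℏ²κ²/(2m) = −mλ²/(2ℏ²) = -9.479.

E = -9.48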